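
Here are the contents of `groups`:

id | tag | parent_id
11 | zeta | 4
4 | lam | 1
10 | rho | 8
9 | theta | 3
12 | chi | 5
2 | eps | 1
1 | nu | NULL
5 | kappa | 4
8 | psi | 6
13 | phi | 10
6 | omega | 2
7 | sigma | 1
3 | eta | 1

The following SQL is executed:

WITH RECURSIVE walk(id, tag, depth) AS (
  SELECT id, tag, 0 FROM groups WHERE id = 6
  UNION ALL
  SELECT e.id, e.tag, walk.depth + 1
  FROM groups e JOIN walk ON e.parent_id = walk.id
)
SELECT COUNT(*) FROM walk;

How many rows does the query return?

4

Base: id=6 (omega) at depth 0.
Iteration 1: rows with parent_id in {6} -> psi (id 8, depth 1).
Iteration 2: rows with parent_id in {8} -> rho (id 10, depth 2).
Iteration 3: rows with parent_id in {10} -> phi (id 13, depth 3).
Iteration 4: no rows with parent_id in {13}; recursion stops.
Total rows emitted: 4.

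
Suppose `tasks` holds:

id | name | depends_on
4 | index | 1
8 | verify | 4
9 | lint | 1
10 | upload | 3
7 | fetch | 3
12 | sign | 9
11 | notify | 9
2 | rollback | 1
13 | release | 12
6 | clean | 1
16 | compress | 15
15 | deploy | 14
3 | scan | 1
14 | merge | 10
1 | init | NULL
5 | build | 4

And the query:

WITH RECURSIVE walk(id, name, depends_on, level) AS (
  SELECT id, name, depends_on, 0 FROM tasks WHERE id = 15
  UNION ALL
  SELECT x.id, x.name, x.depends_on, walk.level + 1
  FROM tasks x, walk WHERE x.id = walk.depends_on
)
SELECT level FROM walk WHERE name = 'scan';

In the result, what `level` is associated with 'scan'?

3

Base: id=15 (deploy), depends_on=14, level 0.
Iteration 1: join on id=14 -> merge (id 14, depends_on=10, level 1).
Iteration 2: join on id=10 -> upload (id 10, depends_on=3, level 2).
Iteration 3: join on id=3 -> scan (id 3, depends_on=1, level 3).
Iteration 4: join on id=1 -> init (id 1, depends_on=NULL, level 4).
Iteration 5: depends_on is NULL; no match; recursion stops.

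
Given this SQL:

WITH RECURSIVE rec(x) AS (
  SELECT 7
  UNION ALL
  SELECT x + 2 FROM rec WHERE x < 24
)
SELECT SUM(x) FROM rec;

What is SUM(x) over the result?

160

Base: x=7.
Iteration 1: 7 < 24 holds -> x = 7 + 2 = 9.
Iteration 2: 9 < 24 holds -> x = 9 + 2 = 11.
Iteration 3: 11 < 24 holds -> x = 11 + 2 = 13.
Iteration 4: 13 < 24 holds -> x = 13 + 2 = 15.
Iteration 5: 15 < 24 holds -> x = 15 + 2 = 17.
Iteration 6: 17 < 24 holds -> x = 17 + 2 = 19.
Iteration 7: 19 < 24 holds -> x = 19 + 2 = 21.
Iteration 8: 21 < 24 holds -> x = 21 + 2 = 23.
Iteration 9: 23 < 24 holds -> x = 23 + 2 = 25.
Iteration 10: 25 < 24 fails; recursion stops.
SUM(x) = 7 + 9 + 11 + 13 + 15 + 17 + 19 + 21 + 23 + 25 = 160.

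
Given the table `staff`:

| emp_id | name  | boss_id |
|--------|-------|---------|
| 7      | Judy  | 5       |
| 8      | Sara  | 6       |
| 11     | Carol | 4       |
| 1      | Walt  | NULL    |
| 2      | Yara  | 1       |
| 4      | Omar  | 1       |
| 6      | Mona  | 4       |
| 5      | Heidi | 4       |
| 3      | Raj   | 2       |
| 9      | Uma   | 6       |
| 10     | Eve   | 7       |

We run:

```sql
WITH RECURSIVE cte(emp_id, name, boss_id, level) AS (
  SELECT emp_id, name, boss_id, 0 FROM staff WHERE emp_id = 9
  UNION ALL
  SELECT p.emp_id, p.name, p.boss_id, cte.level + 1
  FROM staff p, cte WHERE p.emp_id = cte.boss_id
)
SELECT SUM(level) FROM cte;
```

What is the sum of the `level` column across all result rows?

6

Base: emp_id=9 (Uma), boss_id=6, level 0.
Iteration 1: join on emp_id=6 -> Mona (id 6, boss_id=4, level 1).
Iteration 2: join on emp_id=4 -> Omar (id 4, boss_id=1, level 2).
Iteration 3: join on emp_id=1 -> Walt (id 1, boss_id=NULL, level 3).
Iteration 4: boss_id is NULL; no match; recursion stops.
SUM(level) = 0 + 1 + 2 + 3 = 6.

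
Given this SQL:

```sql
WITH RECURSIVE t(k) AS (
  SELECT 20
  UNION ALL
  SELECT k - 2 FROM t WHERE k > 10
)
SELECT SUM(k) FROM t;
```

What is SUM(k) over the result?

Base: k=20.
Iteration 1: 20 > 10 holds -> k = 20 - 2 = 18.
Iteration 2: 18 > 10 holds -> k = 18 - 2 = 16.
Iteration 3: 16 > 10 holds -> k = 16 - 2 = 14.
Iteration 4: 14 > 10 holds -> k = 14 - 2 = 12.
Iteration 5: 12 > 10 holds -> k = 12 - 2 = 10.
Iteration 6: 10 > 10 fails; recursion stops.
SUM(k) = 20 + 18 + 16 + 14 + 12 + 10 = 90.

90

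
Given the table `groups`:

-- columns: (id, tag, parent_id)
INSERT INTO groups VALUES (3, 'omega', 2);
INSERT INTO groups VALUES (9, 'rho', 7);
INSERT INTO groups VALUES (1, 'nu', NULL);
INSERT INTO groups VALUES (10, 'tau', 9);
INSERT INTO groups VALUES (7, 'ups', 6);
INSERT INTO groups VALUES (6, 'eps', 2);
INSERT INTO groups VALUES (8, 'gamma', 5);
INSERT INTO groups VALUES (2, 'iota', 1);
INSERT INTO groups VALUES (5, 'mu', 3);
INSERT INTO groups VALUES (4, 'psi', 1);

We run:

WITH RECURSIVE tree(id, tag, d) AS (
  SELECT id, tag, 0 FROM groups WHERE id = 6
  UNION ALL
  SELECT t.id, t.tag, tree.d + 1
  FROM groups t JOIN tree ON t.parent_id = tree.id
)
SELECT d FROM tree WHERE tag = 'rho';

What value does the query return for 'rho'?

2

Base: id=6 (eps) at d 0.
Iteration 1: rows with parent_id in {6} -> ups (id 7, d 1).
Iteration 2: rows with parent_id in {7} -> rho (id 9, d 2).
Iteration 3: rows with parent_id in {9} -> tau (id 10, d 3).
Iteration 4: no rows with parent_id in {10}; recursion stops.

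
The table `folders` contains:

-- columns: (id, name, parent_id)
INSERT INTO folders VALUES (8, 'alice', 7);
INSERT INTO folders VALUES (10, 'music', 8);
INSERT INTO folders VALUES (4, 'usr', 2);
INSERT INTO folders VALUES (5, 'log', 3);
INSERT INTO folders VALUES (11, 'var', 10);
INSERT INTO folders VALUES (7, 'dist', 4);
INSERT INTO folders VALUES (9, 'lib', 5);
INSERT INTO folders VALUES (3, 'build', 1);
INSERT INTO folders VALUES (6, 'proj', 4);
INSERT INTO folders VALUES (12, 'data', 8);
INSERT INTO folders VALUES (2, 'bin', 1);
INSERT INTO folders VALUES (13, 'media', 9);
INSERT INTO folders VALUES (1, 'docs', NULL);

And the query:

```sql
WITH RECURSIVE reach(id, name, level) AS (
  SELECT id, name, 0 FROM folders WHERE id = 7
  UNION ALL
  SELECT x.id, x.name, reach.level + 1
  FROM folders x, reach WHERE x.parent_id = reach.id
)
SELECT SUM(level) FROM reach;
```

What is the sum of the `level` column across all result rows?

8

Base: id=7 (dist) at level 0.
Iteration 1: rows with parent_id in {7} -> alice (id 8, level 1).
Iteration 2: rows with parent_id in {8} -> music (id 10, level 2), data (id 12, level 2).
Iteration 3: rows with parent_id in {10,12} -> var (id 11, level 3).
Iteration 4: no rows with parent_id in {11}; recursion stops.
SUM(level) = 0 + 1 + 2 + 2 + 3 = 8.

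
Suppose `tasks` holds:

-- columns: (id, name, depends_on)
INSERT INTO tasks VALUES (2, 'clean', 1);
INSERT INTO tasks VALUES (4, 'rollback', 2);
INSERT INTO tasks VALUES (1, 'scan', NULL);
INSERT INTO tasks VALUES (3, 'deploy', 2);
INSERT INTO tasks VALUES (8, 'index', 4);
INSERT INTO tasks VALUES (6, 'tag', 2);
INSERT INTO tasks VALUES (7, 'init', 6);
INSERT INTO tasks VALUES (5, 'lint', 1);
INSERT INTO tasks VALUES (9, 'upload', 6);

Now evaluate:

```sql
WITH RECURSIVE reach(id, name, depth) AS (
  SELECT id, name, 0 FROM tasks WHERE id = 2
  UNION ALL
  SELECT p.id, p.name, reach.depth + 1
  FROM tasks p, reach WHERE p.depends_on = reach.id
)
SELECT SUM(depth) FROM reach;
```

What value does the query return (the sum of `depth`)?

9

Base: id=2 (clean) at depth 0.
Iteration 1: rows with depends_on in {2} -> deploy (id 3, depth 1), rollback (id 4, depth 1), tag (id 6, depth 1).
Iteration 2: rows with depends_on in {3,4,6} -> init (id 7, depth 2), index (id 8, depth 2), upload (id 9, depth 2).
Iteration 3: no rows with depends_on in {7,8,9}; recursion stops.
SUM(depth) = 0 + 1 + 1 + 1 + 2 + 2 + 2 = 9.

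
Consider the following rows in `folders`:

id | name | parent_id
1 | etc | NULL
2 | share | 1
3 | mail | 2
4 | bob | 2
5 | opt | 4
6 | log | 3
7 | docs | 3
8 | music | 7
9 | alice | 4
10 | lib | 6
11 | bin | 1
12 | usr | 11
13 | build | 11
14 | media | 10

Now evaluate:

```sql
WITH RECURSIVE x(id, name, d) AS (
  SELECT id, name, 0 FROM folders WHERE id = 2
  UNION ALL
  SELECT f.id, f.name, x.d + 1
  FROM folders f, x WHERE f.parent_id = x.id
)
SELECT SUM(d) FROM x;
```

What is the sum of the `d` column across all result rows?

20

Base: id=2 (share) at d 0.
Iteration 1: rows with parent_id in {2} -> mail (id 3, d 1), bob (id 4, d 1).
Iteration 2: rows with parent_id in {3,4} -> opt (id 5, d 2), log (id 6, d 2), docs (id 7, d 2), alice (id 9, d 2).
Iteration 3: rows with parent_id in {5,6,7,9} -> music (id 8, d 3), lib (id 10, d 3).
Iteration 4: rows with parent_id in {8,10} -> media (id 14, d 4).
Iteration 5: no rows with parent_id in {14}; recursion stops.
SUM(d) = 0 + 1 + 1 + 2 + 2 + 2 + 2 + 3 + 3 + 4 = 20.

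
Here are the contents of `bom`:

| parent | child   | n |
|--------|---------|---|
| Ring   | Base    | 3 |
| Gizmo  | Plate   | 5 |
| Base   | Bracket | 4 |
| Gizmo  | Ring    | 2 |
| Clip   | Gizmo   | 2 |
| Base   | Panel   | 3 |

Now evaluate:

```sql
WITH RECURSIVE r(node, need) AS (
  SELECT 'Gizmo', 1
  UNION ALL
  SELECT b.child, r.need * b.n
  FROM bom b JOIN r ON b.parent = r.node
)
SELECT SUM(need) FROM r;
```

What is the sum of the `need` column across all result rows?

56

Base: (Gizmo, need=1).
Iteration 1: components of {Gizmo} -> Plate = 1*5 = 5, Ring = 1*2 = 2.
Iteration 2: components of {Plate,Ring} -> Base = 2*3 = 6.
Iteration 3: components of {Base} -> Bracket = 6*4 = 24, Panel = 6*3 = 18.
Iteration 4: no further components; recursion stops.
SUM(need) = 1 + 2 + 5 + 6 + 24 + 18 = 56.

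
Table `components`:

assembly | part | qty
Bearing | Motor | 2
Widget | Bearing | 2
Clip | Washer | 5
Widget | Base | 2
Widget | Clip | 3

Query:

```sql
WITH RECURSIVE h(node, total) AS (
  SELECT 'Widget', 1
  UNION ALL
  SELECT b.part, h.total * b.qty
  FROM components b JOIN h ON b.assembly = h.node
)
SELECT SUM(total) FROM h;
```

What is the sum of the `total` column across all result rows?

Base: (Widget, total=1).
Iteration 1: components of {Widget} -> Base = 1*2 = 2, Bearing = 1*2 = 2, Clip = 1*3 = 3.
Iteration 2: components of {Base,Bearing,Clip} -> Motor = 2*2 = 4, Washer = 3*5 = 15.
Iteration 3: no further components; recursion stops.
SUM(total) = 1 + 2 + 2 + 3 + 4 + 15 = 27.

27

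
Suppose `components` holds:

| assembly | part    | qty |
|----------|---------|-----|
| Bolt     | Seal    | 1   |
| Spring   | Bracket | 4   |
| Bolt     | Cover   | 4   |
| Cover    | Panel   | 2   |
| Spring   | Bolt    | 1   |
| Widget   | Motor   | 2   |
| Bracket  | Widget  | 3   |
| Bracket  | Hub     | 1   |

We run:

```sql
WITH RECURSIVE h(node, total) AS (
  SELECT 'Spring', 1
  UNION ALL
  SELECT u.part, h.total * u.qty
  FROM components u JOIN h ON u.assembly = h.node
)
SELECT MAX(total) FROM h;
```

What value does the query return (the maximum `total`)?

Base: (Spring, total=1).
Iteration 1: components of {Spring} -> Bolt = 1*1 = 1, Bracket = 1*4 = 4.
Iteration 2: components of {Bolt,Bracket} -> Cover = 1*4 = 4, Hub = 4*1 = 4, Seal = 1*1 = 1, Widget = 4*3 = 12.
Iteration 3: components of {Cover,Hub,Seal,Widget} -> Motor = 12*2 = 24, Panel = 4*2 = 8.
Iteration 4: no further components; recursion stops.
total values: 1, 4, 1, 4, 12, 1, 4, 24, 8; the maximum is 24.

24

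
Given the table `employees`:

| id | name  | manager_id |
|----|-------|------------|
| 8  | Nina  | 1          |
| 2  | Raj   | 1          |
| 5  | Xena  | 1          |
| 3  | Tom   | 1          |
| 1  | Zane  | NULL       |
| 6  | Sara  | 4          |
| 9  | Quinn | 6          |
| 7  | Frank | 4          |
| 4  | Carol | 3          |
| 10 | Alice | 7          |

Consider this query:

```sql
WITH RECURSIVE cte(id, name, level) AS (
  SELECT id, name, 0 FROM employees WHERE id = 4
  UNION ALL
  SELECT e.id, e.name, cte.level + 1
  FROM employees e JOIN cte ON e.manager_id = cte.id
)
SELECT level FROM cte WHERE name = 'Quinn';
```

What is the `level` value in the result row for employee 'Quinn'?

2

Base: id=4 (Carol) at level 0.
Iteration 1: rows with manager_id in {4} -> Sara (id 6, level 1), Frank (id 7, level 1).
Iteration 2: rows with manager_id in {6,7} -> Quinn (id 9, level 2), Alice (id 10, level 2).
Iteration 3: no rows with manager_id in {9,10}; recursion stops.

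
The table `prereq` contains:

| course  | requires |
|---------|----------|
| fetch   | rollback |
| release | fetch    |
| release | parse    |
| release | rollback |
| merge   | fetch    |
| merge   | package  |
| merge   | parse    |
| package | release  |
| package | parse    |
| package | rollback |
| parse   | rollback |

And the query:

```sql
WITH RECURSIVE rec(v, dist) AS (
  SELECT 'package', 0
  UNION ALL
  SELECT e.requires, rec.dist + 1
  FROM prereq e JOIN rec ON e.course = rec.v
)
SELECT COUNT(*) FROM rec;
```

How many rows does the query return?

10

Base: (package, dist=0).
Iteration 1: edges from {package} -> (parse, dist=1), (release, dist=1), (rollback, dist=1).
Iteration 2: edges from {parse,release,rollback} -> (fetch, dist=2), (parse, dist=2), (rollback, dist=2) x2. [UNION ALL keeps all 4 new rows, including repeats]
Iteration 3: edges from {fetch,parse,rollback} -> (rollback, dist=3) x2. [UNION ALL keeps all 2 new rows, including repeats]
Iteration 4: no outgoing edges from {rollback}; recursion stops.
Total rows emitted: 10.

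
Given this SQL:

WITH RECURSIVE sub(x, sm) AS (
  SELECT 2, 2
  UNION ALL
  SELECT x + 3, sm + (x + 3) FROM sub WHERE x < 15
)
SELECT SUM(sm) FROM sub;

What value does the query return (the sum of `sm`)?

147

Base: x=2, sm=2.
Iteration 1: 2 < 15 holds -> x = 2 + 3 = 5, sm = 2 + 5 = 7.
Iteration 2: 5 < 15 holds -> x = 5 + 3 = 8, sm = 7 + 8 = 15.
Iteration 3: 8 < 15 holds -> x = 8 + 3 = 11, sm = 15 + 11 = 26.
Iteration 4: 11 < 15 holds -> x = 11 + 3 = 14, sm = 26 + 14 = 40.
Iteration 5: 14 < 15 holds -> x = 14 + 3 = 17, sm = 40 + 17 = 57.
Iteration 6: 17 < 15 fails; recursion stops.
SUM(sm) = 2 + 7 + 15 + 26 + 40 + 57 = 147.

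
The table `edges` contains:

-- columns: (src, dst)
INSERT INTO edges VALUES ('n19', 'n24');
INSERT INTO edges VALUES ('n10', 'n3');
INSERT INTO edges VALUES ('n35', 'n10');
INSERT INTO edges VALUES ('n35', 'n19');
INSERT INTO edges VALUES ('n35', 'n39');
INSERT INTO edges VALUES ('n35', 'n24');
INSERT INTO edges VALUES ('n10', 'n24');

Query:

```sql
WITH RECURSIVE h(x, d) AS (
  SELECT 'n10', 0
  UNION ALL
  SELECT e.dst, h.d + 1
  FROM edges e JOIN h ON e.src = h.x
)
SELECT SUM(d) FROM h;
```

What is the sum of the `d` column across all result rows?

2

Base: (n10, d=0).
Iteration 1: edges from {n10} -> (n24, d=1), (n3, d=1).
Iteration 2: no outgoing edges from {n24,n3}; recursion stops.
SUM(d) = 0 + 1 + 1 = 2.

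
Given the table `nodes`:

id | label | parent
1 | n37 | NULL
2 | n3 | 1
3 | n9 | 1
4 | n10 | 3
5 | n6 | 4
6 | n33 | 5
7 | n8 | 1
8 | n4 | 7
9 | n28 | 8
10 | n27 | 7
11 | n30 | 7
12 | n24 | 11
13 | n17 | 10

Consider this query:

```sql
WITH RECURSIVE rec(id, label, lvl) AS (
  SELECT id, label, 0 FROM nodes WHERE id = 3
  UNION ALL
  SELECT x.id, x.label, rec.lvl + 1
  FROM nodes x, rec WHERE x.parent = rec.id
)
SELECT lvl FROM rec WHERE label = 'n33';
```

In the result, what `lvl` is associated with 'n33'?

3

Base: id=3 (n9) at lvl 0.
Iteration 1: rows with parent in {3} -> n10 (id 4, lvl 1).
Iteration 2: rows with parent in {4} -> n6 (id 5, lvl 2).
Iteration 3: rows with parent in {5} -> n33 (id 6, lvl 3).
Iteration 4: no rows with parent in {6}; recursion stops.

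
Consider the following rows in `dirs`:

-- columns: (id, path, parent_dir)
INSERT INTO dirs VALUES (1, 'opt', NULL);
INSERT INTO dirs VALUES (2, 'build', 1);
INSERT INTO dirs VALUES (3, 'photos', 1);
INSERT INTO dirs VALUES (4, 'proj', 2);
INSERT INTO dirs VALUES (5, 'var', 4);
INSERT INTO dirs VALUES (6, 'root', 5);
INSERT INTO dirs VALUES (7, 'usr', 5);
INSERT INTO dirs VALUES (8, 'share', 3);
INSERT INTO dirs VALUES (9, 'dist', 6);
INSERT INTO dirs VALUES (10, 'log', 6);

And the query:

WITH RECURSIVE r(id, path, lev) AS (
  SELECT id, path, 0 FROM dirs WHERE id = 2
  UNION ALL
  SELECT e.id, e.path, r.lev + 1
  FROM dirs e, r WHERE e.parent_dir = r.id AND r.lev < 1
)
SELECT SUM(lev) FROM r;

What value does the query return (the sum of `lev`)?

Base: id=2 (build) at lev 0.
Iteration 1: rows with parent_dir in {2} -> proj (id 4, lev 1).
Iteration 2: lev < 1 fails for all current rows; recursion stops.
SUM(lev) = 0 + 1 = 1.

1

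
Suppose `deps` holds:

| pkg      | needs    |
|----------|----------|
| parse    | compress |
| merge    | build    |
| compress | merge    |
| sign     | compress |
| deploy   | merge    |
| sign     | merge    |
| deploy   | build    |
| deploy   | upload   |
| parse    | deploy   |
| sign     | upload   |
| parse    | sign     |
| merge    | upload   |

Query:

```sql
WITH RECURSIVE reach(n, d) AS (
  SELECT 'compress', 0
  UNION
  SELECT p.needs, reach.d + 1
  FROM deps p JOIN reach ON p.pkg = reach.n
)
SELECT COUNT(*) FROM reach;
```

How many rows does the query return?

4

Base: (compress, d=0).
Iteration 1: edges from {compress} -> (merge, d=1).
Iteration 2: edges from {merge} -> (build, d=2), (upload, d=2).
Iteration 3: no outgoing edges from {build,upload}; recursion stops.
Total rows emitted: 4.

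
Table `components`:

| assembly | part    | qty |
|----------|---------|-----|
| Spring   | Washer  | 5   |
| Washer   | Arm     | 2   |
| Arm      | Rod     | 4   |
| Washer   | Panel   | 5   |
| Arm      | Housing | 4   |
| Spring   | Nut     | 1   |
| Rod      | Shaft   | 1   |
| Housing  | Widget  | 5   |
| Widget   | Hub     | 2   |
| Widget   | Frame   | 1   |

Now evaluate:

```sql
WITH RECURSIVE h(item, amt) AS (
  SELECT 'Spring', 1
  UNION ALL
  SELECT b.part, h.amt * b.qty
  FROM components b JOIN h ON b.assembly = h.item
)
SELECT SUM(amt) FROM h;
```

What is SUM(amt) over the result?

Base: (Spring, amt=1).
Iteration 1: components of {Spring} -> Nut = 1*1 = 1, Washer = 1*5 = 5.
Iteration 2: components of {Nut,Washer} -> Arm = 5*2 = 10, Panel = 5*5 = 25.
Iteration 3: components of {Arm,Panel} -> Housing = 10*4 = 40, Rod = 10*4 = 40.
Iteration 4: components of {Housing,Rod} -> Shaft = 40*1 = 40, Widget = 40*5 = 200.
Iteration 5: components of {Shaft,Widget} -> Frame = 200*1 = 200, Hub = 200*2 = 400.
Iteration 6: no further components; recursion stops.
SUM(amt) = 1 + 5 + 1 + 10 + 25 + 40 + 40 + 40 + 200 + 400 + 200 = 962.

962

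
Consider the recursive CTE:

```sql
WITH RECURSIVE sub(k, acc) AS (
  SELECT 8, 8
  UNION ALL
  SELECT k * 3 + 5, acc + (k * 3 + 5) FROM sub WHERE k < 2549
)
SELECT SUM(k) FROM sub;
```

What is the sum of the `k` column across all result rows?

3807

Base: k=8, acc=8.
Iteration 1: 8 < 2549 holds -> k = 8 * 3 + 5 = 29, acc = 8 + 29 = 37.
Iteration 2: 29 < 2549 holds -> k = 29 * 3 + 5 = 92, acc = 37 + 92 = 129.
Iteration 3: 92 < 2549 holds -> k = 92 * 3 + 5 = 281, acc = 129 + 281 = 410.
Iteration 4: 281 < 2549 holds -> k = 281 * 3 + 5 = 848, acc = 410 + 848 = 1258.
Iteration 5: 848 < 2549 holds -> k = 848 * 3 + 5 = 2549, acc = 1258 + 2549 = 3807.
Iteration 6: 2549 < 2549 fails; recursion stops.
SUM(k) = 8 + 29 + 92 + 281 + 848 + 2549 = 3807.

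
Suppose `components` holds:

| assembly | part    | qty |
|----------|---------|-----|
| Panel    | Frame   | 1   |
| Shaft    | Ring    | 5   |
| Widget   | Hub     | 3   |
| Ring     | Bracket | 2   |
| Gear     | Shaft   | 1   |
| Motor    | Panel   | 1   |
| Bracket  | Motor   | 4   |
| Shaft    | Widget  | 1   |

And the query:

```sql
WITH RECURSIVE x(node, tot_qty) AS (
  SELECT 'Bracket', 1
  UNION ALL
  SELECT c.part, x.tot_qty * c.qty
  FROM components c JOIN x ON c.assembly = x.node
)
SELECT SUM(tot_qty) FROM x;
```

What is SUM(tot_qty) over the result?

Base: (Bracket, tot_qty=1).
Iteration 1: components of {Bracket} -> Motor = 1*4 = 4.
Iteration 2: components of {Motor} -> Panel = 4*1 = 4.
Iteration 3: components of {Panel} -> Frame = 4*1 = 4.
Iteration 4: no further components; recursion stops.
SUM(tot_qty) = 1 + 4 + 4 + 4 = 13.

13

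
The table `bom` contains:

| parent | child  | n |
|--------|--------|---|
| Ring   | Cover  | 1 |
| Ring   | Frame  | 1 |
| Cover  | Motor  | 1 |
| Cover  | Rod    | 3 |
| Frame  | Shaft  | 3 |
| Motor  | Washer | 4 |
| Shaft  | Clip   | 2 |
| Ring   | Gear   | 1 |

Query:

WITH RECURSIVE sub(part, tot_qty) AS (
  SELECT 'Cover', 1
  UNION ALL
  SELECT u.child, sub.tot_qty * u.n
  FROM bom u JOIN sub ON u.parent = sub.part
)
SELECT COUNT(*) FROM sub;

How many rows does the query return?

4

Base: (Cover, tot_qty=1).
Iteration 1: components of {Cover} -> Motor = 1*1 = 1, Rod = 1*3 = 3.
Iteration 2: components of {Motor,Rod} -> Washer = 1*4 = 4.
Iteration 3: no further components; recursion stops.
Total rows emitted: 4.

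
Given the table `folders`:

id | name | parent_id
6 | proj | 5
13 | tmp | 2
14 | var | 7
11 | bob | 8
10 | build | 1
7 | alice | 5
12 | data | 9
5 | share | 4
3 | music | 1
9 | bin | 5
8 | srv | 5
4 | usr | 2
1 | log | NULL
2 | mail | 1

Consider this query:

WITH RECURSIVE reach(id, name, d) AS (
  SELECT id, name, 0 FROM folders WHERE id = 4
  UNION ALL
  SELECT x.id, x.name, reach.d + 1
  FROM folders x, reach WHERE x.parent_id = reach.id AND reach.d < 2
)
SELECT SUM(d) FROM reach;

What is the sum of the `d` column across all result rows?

9

Base: id=4 (usr) at d 0.
Iteration 1: rows with parent_id in {4} -> share (id 5, d 1).
Iteration 2: rows with parent_id in {5} -> proj (id 6, d 2), alice (id 7, d 2), srv (id 8, d 2), bin (id 9, d 2).
Iteration 3: d < 2 fails for all current rows; recursion stops.
SUM(d) = 0 + 1 + 2 + 2 + 2 + 2 = 9.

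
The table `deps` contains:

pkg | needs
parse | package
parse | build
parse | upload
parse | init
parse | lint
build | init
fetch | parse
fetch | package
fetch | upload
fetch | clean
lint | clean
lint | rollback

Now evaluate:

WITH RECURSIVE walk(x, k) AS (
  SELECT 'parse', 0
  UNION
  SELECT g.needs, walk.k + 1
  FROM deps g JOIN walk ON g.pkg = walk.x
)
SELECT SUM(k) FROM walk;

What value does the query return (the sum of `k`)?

Base: (parse, k=0).
Iteration 1: edges from {parse} -> (build, k=1), (init, k=1), (lint, k=1), (package, k=1), (upload, k=1).
Iteration 2: edges from {build,init,lint,package,upload} -> (clean, k=2), (init, k=2), (rollback, k=2).
Iteration 3: no outgoing edges from {clean,init,rollback}; recursion stops.
SUM(k) = 0 + 1 + 1 + 1 + 1 + 1 + 2 + 2 + 2 = 11.

11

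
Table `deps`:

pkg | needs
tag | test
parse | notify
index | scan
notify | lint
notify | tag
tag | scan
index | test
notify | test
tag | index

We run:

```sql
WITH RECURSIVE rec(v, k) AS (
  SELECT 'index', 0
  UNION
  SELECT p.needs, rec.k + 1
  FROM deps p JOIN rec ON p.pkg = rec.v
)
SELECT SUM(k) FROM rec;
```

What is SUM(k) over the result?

2

Base: (index, k=0).
Iteration 1: edges from {index} -> (scan, k=1), (test, k=1).
Iteration 2: no outgoing edges from {scan,test}; recursion stops.
SUM(k) = 0 + 1 + 1 = 2.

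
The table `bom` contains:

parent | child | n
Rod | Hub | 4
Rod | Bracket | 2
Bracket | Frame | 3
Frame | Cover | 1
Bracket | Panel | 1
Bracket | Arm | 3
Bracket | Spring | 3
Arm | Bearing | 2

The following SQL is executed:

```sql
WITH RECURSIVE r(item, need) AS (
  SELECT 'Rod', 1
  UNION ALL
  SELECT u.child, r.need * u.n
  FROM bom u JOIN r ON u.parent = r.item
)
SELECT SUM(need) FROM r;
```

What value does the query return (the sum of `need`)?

Base: (Rod, need=1).
Iteration 1: components of {Rod} -> Bracket = 1*2 = 2, Hub = 1*4 = 4.
Iteration 2: components of {Bracket,Hub} -> Arm = 2*3 = 6, Frame = 2*3 = 6, Panel = 2*1 = 2, Spring = 2*3 = 6.
Iteration 3: components of {Arm,Frame,Panel,Spring} -> Bearing = 6*2 = 12, Cover = 6*1 = 6.
Iteration 4: no further components; recursion stops.
SUM(need) = 1 + 4 + 2 + 6 + 2 + 6 + 6 + 6 + 12 = 45.

45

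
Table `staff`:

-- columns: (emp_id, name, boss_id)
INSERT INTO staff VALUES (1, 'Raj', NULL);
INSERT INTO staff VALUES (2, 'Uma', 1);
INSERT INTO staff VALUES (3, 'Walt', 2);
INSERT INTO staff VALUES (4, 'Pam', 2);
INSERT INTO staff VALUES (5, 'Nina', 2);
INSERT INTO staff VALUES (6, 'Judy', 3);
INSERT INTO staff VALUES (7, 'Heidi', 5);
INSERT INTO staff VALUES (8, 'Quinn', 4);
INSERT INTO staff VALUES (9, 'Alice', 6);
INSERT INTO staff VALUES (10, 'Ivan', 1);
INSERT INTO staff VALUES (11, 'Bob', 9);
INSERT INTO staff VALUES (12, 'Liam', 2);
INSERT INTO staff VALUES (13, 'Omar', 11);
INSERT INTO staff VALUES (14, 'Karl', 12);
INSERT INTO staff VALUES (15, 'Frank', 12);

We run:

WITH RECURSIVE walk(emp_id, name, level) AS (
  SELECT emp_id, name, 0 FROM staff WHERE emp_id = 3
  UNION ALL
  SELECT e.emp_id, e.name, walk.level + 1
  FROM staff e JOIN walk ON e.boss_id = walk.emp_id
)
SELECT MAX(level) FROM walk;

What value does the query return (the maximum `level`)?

4

Base: emp_id=3 (Walt) at level 0.
Iteration 1: rows with boss_id in {3} -> Judy (id 6, level 1).
Iteration 2: rows with boss_id in {6} -> Alice (id 9, level 2).
Iteration 3: rows with boss_id in {9} -> Bob (id 11, level 3).
Iteration 4: rows with boss_id in {11} -> Omar (id 13, level 4).
Iteration 5: no rows with boss_id in {13}; recursion stops.
level values: 0, 1, 2, 3, 4; the maximum is 4.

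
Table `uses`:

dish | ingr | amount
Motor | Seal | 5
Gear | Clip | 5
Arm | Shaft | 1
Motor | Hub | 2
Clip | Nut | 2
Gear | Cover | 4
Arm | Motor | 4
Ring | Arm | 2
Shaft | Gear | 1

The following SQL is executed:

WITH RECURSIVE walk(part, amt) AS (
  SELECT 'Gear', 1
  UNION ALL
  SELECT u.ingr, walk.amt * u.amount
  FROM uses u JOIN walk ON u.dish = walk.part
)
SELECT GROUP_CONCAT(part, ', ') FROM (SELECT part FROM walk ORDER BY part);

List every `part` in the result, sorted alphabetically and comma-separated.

Base: (Gear, amt=1).
Iteration 1: components of {Gear} -> Clip = 1*5 = 5, Cover = 1*4 = 4.
Iteration 2: components of {Clip,Cover} -> Nut = 5*2 = 10.
Iteration 3: no further components; recursion stops.

Clip, Cover, Gear, Nut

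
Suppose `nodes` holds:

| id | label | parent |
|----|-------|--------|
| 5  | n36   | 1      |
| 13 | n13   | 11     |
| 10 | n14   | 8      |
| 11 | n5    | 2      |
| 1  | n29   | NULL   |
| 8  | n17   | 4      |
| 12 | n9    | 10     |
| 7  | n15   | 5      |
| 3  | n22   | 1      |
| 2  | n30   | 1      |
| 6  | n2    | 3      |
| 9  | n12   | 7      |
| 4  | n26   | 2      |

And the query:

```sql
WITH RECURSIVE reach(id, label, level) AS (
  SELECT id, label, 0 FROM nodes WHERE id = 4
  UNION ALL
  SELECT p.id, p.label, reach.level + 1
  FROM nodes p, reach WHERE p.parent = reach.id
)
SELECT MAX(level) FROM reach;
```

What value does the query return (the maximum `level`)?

3

Base: id=4 (n26) at level 0.
Iteration 1: rows with parent in {4} -> n17 (id 8, level 1).
Iteration 2: rows with parent in {8} -> n14 (id 10, level 2).
Iteration 3: rows with parent in {10} -> n9 (id 12, level 3).
Iteration 4: no rows with parent in {12}; recursion stops.
level values: 0, 1, 2, 3; the maximum is 3.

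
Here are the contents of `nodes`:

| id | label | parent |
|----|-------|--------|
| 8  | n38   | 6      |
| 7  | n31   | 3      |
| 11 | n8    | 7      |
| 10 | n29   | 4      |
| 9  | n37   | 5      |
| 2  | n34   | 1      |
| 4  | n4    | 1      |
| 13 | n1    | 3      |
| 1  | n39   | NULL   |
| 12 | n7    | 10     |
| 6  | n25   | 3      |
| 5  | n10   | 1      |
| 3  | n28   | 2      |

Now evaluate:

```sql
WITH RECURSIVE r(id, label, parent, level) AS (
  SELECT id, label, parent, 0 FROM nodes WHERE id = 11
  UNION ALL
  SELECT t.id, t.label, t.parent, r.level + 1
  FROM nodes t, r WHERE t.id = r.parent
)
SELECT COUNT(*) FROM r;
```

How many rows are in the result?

Base: id=11 (n8), parent=7, level 0.
Iteration 1: join on id=7 -> n31 (id 7, parent=3, level 1).
Iteration 2: join on id=3 -> n28 (id 3, parent=2, level 2).
Iteration 3: join on id=2 -> n34 (id 2, parent=1, level 3).
Iteration 4: join on id=1 -> n39 (id 1, parent=NULL, level 4).
Iteration 5: parent is NULL; no match; recursion stops.
Total rows emitted: 5.

5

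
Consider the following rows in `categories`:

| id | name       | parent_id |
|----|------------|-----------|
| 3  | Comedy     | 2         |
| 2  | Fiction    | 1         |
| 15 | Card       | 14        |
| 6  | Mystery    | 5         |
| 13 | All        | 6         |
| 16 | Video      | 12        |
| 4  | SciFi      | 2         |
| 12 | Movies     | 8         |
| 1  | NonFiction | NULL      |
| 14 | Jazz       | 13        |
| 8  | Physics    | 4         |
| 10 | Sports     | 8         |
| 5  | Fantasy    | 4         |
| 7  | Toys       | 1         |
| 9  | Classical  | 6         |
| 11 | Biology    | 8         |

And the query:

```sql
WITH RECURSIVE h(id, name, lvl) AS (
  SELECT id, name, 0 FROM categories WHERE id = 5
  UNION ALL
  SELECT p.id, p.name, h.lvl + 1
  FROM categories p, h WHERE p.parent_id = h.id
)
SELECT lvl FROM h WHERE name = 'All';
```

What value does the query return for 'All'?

Base: id=5 (Fantasy) at lvl 0.
Iteration 1: rows with parent_id in {5} -> Mystery (id 6, lvl 1).
Iteration 2: rows with parent_id in {6} -> Classical (id 9, lvl 2), All (id 13, lvl 2).
Iteration 3: rows with parent_id in {9,13} -> Jazz (id 14, lvl 3).
Iteration 4: rows with parent_id in {14} -> Card (id 15, lvl 4).
Iteration 5: no rows with parent_id in {15}; recursion stops.

2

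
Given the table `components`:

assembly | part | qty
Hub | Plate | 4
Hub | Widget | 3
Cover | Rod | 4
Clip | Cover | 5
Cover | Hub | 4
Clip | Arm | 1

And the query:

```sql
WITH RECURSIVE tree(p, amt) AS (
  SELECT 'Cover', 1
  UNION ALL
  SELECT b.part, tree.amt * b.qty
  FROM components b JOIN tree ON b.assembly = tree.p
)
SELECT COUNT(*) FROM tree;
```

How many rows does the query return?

5

Base: (Cover, amt=1).
Iteration 1: components of {Cover} -> Hub = 1*4 = 4, Rod = 1*4 = 4.
Iteration 2: components of {Hub,Rod} -> Plate = 4*4 = 16, Widget = 4*3 = 12.
Iteration 3: no further components; recursion stops.
Total rows emitted: 5.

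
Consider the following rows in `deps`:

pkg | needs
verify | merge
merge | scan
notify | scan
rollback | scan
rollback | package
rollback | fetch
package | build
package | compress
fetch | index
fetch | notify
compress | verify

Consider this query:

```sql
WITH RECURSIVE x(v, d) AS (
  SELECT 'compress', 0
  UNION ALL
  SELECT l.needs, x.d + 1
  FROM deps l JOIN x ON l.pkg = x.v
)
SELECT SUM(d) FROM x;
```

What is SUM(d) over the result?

6

Base: (compress, d=0).
Iteration 1: edges from {compress} -> (verify, d=1).
Iteration 2: edges from {verify} -> (merge, d=2).
Iteration 3: edges from {merge} -> (scan, d=3).
Iteration 4: no outgoing edges from {scan}; recursion stops.
SUM(d) = 0 + 1 + 2 + 3 = 6.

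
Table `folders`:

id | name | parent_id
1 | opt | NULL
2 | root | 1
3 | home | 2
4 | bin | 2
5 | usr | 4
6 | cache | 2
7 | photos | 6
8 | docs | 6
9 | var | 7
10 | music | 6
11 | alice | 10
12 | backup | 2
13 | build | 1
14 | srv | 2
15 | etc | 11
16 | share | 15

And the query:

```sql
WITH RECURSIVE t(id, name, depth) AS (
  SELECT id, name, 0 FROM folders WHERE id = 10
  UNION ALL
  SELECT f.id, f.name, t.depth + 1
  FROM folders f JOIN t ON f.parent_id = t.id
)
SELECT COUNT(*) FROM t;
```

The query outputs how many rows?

4

Base: id=10 (music) at depth 0.
Iteration 1: rows with parent_id in {10} -> alice (id 11, depth 1).
Iteration 2: rows with parent_id in {11} -> etc (id 15, depth 2).
Iteration 3: rows with parent_id in {15} -> share (id 16, depth 3).
Iteration 4: no rows with parent_id in {16}; recursion stops.
Total rows emitted: 4.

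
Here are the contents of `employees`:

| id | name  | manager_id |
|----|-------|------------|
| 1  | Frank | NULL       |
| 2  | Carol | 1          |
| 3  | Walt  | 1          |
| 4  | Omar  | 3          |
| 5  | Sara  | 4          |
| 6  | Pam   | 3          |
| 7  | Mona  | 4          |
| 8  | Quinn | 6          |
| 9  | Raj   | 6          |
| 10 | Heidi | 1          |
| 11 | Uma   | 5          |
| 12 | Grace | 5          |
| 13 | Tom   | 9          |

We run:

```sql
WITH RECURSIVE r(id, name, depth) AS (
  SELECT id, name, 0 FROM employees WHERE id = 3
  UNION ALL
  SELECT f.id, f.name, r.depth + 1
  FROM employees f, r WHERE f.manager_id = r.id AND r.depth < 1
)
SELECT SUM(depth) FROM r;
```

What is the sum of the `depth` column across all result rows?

2

Base: id=3 (Walt) at depth 0.
Iteration 1: rows with manager_id in {3} -> Omar (id 4, depth 1), Pam (id 6, depth 1).
Iteration 2: depth < 1 fails for all current rows; recursion stops.
SUM(depth) = 0 + 1 + 1 = 2.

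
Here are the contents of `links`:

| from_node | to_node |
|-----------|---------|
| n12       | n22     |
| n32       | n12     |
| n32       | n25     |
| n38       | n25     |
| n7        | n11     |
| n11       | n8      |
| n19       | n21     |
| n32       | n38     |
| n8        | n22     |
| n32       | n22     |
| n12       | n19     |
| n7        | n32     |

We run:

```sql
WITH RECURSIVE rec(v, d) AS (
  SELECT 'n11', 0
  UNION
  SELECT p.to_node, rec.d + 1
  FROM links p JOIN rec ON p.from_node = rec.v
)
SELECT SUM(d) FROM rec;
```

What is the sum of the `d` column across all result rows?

3

Base: (n11, d=0).
Iteration 1: edges from {n11} -> (n8, d=1).
Iteration 2: edges from {n8} -> (n22, d=2).
Iteration 3: no outgoing edges from {n22}; recursion stops.
SUM(d) = 0 + 1 + 2 = 3.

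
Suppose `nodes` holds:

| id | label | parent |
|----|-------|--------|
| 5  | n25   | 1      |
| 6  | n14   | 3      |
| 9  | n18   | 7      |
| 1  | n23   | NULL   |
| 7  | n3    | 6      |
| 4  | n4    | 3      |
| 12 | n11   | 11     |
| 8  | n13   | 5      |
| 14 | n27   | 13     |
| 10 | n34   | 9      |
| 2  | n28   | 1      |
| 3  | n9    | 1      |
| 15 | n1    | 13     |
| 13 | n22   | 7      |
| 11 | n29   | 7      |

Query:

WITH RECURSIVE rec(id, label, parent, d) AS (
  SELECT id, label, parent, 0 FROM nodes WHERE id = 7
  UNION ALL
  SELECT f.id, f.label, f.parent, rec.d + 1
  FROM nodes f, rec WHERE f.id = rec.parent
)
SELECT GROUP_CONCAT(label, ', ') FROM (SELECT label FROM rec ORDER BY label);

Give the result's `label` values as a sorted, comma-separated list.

n14, n23, n3, n9

Base: id=7 (n3), parent=6, d 0.
Iteration 1: join on id=6 -> n14 (id 6, parent=3, d 1).
Iteration 2: join on id=3 -> n9 (id 3, parent=1, d 2).
Iteration 3: join on id=1 -> n23 (id 1, parent=NULL, d 3).
Iteration 4: parent is NULL; no match; recursion stops.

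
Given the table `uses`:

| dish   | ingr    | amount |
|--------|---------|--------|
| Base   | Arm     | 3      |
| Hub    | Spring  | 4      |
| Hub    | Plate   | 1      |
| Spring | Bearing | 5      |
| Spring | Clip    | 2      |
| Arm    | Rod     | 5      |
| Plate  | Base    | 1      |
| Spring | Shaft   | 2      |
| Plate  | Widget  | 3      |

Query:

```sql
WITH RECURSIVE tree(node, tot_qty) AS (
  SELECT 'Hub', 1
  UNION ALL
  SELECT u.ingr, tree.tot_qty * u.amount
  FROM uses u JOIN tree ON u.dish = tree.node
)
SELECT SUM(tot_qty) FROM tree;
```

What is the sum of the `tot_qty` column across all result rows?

64

Base: (Hub, tot_qty=1).
Iteration 1: components of {Hub} -> Plate = 1*1 = 1, Spring = 1*4 = 4.
Iteration 2: components of {Plate,Spring} -> Base = 1*1 = 1, Bearing = 4*5 = 20, Clip = 4*2 = 8, Shaft = 4*2 = 8, Widget = 1*3 = 3.
Iteration 3: components of {Base,Bearing,Clip,Shaft,Widget} -> Arm = 1*3 = 3.
Iteration 4: components of {Arm} -> Rod = 3*5 = 15.
Iteration 5: no further components; recursion stops.
SUM(tot_qty) = 1 + 1 + 4 + 1 + 3 + 8 + 8 + 20 + 3 + 15 = 64.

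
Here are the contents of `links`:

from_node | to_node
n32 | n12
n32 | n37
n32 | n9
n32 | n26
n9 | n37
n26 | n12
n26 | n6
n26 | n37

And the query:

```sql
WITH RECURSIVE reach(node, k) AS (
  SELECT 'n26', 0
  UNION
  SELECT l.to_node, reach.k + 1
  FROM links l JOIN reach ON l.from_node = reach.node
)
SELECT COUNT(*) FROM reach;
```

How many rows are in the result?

4

Base: (n26, k=0).
Iteration 1: edges from {n26} -> (n12, k=1), (n37, k=1), (n6, k=1).
Iteration 2: no outgoing edges from {n12,n37,n6}; recursion stops.
Total rows emitted: 4.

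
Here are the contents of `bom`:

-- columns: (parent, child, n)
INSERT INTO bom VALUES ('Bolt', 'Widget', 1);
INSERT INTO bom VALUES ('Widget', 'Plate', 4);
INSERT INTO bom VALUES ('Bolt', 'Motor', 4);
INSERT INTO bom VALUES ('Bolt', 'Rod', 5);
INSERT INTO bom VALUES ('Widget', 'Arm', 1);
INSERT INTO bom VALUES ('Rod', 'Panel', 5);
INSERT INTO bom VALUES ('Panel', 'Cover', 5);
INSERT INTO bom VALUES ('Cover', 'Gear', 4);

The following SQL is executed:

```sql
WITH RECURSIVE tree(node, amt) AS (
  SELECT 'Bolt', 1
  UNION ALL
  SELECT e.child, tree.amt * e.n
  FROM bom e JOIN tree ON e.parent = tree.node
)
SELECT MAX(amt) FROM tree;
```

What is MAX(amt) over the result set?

Base: (Bolt, amt=1).
Iteration 1: components of {Bolt} -> Motor = 1*4 = 4, Rod = 1*5 = 5, Widget = 1*1 = 1.
Iteration 2: components of {Motor,Rod,Widget} -> Arm = 1*1 = 1, Panel = 5*5 = 25, Plate = 1*4 = 4.
Iteration 3: components of {Arm,Panel,Plate} -> Cover = 25*5 = 125.
Iteration 4: components of {Cover} -> Gear = 125*4 = 500.
Iteration 5: no further components; recursion stops.
amt values: 1, 1, 4, 5, 4, 1, 25, 125, 500; the maximum is 500.

500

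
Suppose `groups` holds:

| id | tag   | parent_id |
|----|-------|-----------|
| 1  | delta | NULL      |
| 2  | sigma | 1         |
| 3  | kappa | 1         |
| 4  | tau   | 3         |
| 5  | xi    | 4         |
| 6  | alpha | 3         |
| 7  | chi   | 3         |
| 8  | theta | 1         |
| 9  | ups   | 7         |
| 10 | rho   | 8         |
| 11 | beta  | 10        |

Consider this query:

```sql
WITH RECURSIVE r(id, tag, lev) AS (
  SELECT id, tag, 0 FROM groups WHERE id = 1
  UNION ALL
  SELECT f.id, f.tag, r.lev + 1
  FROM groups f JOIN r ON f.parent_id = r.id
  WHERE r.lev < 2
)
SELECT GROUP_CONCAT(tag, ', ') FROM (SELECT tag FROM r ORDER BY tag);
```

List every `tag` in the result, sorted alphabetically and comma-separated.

Base: id=1 (delta) at lev 0.
Iteration 1: rows with parent_id in {1} -> sigma (id 2, lev 1), kappa (id 3, lev 1), theta (id 8, lev 1).
Iteration 2: rows with parent_id in {2,3,8} -> tau (id 4, lev 2), alpha (id 6, lev 2), chi (id 7, lev 2), rho (id 10, lev 2).
Iteration 3: lev < 2 fails for all current rows; recursion stops.

alpha, chi, delta, kappa, rho, sigma, tau, theta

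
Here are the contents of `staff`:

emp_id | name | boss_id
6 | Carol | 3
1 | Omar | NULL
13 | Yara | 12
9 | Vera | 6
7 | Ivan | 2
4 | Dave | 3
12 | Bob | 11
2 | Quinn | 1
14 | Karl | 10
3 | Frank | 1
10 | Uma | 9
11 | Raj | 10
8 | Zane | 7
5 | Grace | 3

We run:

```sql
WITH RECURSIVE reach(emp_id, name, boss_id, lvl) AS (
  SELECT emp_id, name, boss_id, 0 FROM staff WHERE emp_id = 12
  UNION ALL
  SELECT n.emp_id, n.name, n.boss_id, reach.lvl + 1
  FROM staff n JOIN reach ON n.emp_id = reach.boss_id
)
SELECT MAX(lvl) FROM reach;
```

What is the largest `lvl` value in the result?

6

Base: emp_id=12 (Bob), boss_id=11, lvl 0.
Iteration 1: join on emp_id=11 -> Raj (id 11, boss_id=10, lvl 1).
Iteration 2: join on emp_id=10 -> Uma (id 10, boss_id=9, lvl 2).
Iteration 3: join on emp_id=9 -> Vera (id 9, boss_id=6, lvl 3).
Iteration 4: join on emp_id=6 -> Carol (id 6, boss_id=3, lvl 4).
Iteration 5: join on emp_id=3 -> Frank (id 3, boss_id=1, lvl 5).
Iteration 6: join on emp_id=1 -> Omar (id 1, boss_id=NULL, lvl 6).
Iteration 7: boss_id is NULL; no match; recursion stops.
lvl values: 0, 1, 2, 3, 4, 5, 6; the maximum is 6.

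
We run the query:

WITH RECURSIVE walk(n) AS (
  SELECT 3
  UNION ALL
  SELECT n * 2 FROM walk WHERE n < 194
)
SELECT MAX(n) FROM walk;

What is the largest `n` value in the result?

Base: n=3.
Iteration 1: 3 < 194 holds -> n = 3 * 2 = 6.
Iteration 2: 6 < 194 holds -> n = 6 * 2 = 12.
Iteration 3: 12 < 194 holds -> n = 12 * 2 = 24.
Iteration 4: 24 < 194 holds -> n = 24 * 2 = 48.
Iteration 5: 48 < 194 holds -> n = 48 * 2 = 96.
Iteration 6: 96 < 194 holds -> n = 96 * 2 = 192.
Iteration 7: 192 < 194 holds -> n = 192 * 2 = 384.
Iteration 8: 384 < 194 fails; recursion stops.
n values: 3, 6, 12, 24, 48, 96, 192, 384; the maximum is 384.

384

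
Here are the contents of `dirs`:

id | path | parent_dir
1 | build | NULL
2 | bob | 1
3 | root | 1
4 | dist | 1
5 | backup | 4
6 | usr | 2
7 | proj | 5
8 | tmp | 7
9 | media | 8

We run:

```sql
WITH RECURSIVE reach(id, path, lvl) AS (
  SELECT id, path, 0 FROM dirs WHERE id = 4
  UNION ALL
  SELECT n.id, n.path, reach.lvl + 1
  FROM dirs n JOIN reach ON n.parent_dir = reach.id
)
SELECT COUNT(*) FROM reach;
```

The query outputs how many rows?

5

Base: id=4 (dist) at lvl 0.
Iteration 1: rows with parent_dir in {4} -> backup (id 5, lvl 1).
Iteration 2: rows with parent_dir in {5} -> proj (id 7, lvl 2).
Iteration 3: rows with parent_dir in {7} -> tmp (id 8, lvl 3).
Iteration 4: rows with parent_dir in {8} -> media (id 9, lvl 4).
Iteration 5: no rows with parent_dir in {9}; recursion stops.
Total rows emitted: 5.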